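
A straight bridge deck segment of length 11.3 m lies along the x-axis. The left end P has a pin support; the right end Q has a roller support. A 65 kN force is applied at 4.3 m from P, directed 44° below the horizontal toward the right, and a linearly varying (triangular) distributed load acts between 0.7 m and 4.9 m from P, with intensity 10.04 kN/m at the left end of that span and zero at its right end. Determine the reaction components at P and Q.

Resultant of the triangular load: ½ × 10.04 × 4.2 = 21.084 kN, acting at 2.1 m from P (one-third of the span from the peak).
ΣM about P: Q_y·11.3 − 65·sin44°·4.3 − (½·10.04·4.2)·2.1 = 0 → Q_y = 238.433/11.3 = 21.1003 ≈ 21.10 kN.
ΣF_y = 0: P_y + 21.1003 − 65·sin44° − ½·10.04·4.2 = 0 → P_y = 45.14 kN.
ΣF_x = 0: P_x + 65·cos44° = 0 → P_x = -46.76 kN.

P_x = -46.76 kN, P_y = 45.14 kN, Q_y = 21.10 kN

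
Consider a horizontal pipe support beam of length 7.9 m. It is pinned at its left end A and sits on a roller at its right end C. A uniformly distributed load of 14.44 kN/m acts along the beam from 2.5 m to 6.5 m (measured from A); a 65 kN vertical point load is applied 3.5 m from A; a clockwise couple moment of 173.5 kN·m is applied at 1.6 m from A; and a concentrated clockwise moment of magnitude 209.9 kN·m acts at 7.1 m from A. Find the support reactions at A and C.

Resultant of the distributed load: 14.44 × 4 = 57.76 kN at 4.5 m from A.
Taking moments about A: C_y·7.9 − (14.44·4)·4.5 − 65·3.5 − 173.5 − 209.9 = 0 → C_y = 870.82/7.9 = 110.23 ≈ 110.2 kN.
ΣF_y = 0: A_y + 110.23 − 14.44·4 − 65 = 0 → A_y = 12.53 kN.
ΣF_x = 0: no horizontal applied forces, so A_x = 0.

A_x = 0, A_y = 12.53 kN, C_y = 110.2 kN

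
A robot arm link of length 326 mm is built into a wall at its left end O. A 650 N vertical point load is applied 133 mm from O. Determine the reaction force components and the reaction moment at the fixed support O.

O_x = 0, O_y = 650.0 N, M_O = 86450 N·mm

ΣF_x = 0: O_x = 0.
ΣF_y = 0: O_y − 650 = 0 → O_y = 650.0 N.
ΣM about O: M_O − 650·133 = 0 → M_O = 86450 N·mm.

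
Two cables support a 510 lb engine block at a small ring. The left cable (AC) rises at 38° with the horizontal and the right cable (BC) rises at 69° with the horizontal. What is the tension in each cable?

ΣF_x = 0: −T_AC·cos38° + T_BC·cos69° = 0 → T_BC = 2.19889·T_AC.
ΣF_y = 0: T_AC·sin38° + T_BC·sin69° = 510.
Substitute: T_AC·(0.615661 + 2.19889·0.93358) = 510 → T_AC = 191.119 ≈ 191.1 lb.
Then T_BC = 2.19889 × 191.119 = 420.2 lb.

T_AC = 191.1 lb, T_BC = 420.2 lb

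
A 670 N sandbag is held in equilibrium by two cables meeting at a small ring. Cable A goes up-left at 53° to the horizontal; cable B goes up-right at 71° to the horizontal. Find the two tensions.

ΣF_x = 0: −T_A·cos53° + T_B·cos71° = 0 → T_B = 1.84851·T_A.
ΣF_y = 0: T_A·sin53° + T_B·sin71° = 670.
Substitute: T_A·(0.798636 + 1.84851·0.945519) = 670 → T_A = 263.113 ≈ 263.1 N.
Then T_B = 1.84851 × 263.113 = 486.4 N.

T_A = 263.1 N, T_B = 486.4 N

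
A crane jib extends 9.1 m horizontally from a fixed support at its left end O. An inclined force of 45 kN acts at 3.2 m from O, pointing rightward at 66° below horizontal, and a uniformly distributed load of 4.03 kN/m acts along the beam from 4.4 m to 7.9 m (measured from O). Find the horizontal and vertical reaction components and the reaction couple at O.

Resultant of the distributed load: 4.03 × 3.5 = 14.105 kN at 6.15 m from O.
ΣF_x = 0: O_x + 45·cos66° = 0 → O_x = -18.30 kN.
ΣF_y = 0: O_y − 45·sin66° − 4.03·3.5 = 0 → O_y = 55.21 kN.
ΣM about O: M_O − 45·sin66°·3.2 − (4.03·3.5)·6.15 = 0 → M_O = 218.3 kN·m.

O_x = -18.30 kN, O_y = 55.21 kN, M_O = 218.3 kN·m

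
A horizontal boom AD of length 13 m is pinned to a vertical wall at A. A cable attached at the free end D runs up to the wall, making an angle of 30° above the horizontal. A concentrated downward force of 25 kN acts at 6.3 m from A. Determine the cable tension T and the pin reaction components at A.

T = 24.23 kN, A_x = 20.98 kN, A_y = 12.88 kN

ΣM about A: T·sin30°·13 − 25·6.3 = 0 → T = 157.5/(13·0.5) = 24.2308 ≈ 24.23 kN.
ΣF_x = 0: A_x − T·cos30° = 0 → A_x = 24.2308 × 0.866025 = 20.98 kN.
ΣF_y = 0: A_y + T·sin30° − 25 = 0 → A_y = 25 − 24.2308 × 0.5 = 12.88 kN.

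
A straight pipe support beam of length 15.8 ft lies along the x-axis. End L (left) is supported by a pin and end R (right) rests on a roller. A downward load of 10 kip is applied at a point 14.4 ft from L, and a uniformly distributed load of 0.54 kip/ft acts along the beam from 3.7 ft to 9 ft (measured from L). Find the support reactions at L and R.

Resultant of the distributed load: 0.54 × 5.3 = 2.862 kip at 6.35 ft from L.
Moments about L: R_y·15.8 − 10·14.4 − (0.54·5.3)·6.35 = 0 → R_y = 162.1737/15.8 = 10.2642 ≈ 10.26 kip.
ΣF_y = 0: L_y + 10.2642 − 10 − 0.54·5.3 = 0 → L_y = 2.598 kip.
ΣF_x = 0: no horizontal applied forces, so L_x = 0.

L_x = 0, L_y = 2.598 kip, R_y = 10.26 kip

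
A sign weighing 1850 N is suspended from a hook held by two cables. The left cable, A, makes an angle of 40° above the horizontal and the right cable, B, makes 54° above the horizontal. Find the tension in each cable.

ΣF_x = 0: −T_A·cos40° + T_B·cos54° = 0 → T_B = 1.30327·T_A.
ΣF_y = 0: T_A·sin40° + T_B·sin54° = 1850.
Substitute: T_A·(0.642788 + 1.30327·0.809017) = 1850 → T_A = 1090.06 ≈ 1090 N.
Then T_B = 1.30327 × 1090.06 = 1421 N.

T_A = 1090 N, T_B = 1421 N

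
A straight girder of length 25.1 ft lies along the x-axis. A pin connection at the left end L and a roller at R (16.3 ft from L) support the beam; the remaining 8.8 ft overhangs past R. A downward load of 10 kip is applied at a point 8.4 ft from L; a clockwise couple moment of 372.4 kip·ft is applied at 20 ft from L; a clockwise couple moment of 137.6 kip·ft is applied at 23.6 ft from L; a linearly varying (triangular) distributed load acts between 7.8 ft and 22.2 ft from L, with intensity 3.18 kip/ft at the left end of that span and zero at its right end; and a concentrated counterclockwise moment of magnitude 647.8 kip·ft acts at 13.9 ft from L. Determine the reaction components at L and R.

L_x = 0, L_y = 18.50 kip, R_y = 14.40 kip

Resultant of the triangular load: ½ × 3.18 × 14.4 = 22.896 kip, acting at 12.6 ft from L (one-third of the span from the peak).
Taking moments about L: R_y·16.3 − 10·8.4 − 372.4 − 137.6 − (½·3.18·14.4)·12.6 + 647.8 = 0 → R_y = 234.6896/16.3 = 14.3981 ≈ 14.40 kip.
ΣF_y = 0: L_y + 14.3981 − 10 − ½·3.18·14.4 = 0 → L_y = 18.50 kip.
ΣF_x = 0: no horizontal applied forces, so L_x = 0.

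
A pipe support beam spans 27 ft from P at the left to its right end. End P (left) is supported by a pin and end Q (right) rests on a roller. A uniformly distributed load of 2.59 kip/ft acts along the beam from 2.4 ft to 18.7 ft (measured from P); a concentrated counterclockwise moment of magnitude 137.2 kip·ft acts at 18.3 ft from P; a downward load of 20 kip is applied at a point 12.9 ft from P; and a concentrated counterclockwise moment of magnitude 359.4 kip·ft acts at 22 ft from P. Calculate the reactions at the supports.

P_x = 0, P_y = 54.56 kip, Q_y = 7.659 kip

Resultant of the distributed load: 2.59 × 16.3 = 42.217 kip at 10.55 ft from P.
Moments about P: Q_y·27 − (2.59·16.3)·10.55 + 137.2 − 20·12.9 + 359.4 = 0 → Q_y = 206.78935/27 = 7.65886 ≈ 7.659 kip.
ΣF_y = 0: P_y + 7.65886 − 2.59·16.3 − 20 = 0 → P_y = 54.56 kip.
ΣF_x = 0: no horizontal applied forces, so P_x = 0.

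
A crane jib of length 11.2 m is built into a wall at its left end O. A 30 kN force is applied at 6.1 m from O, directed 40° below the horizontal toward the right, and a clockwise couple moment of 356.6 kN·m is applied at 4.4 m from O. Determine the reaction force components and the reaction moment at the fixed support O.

ΣF_x = 0: O_x + 30·cos40° = 0 → O_x = -22.98 kN.
ΣF_y = 0: O_y − 30·sin40° = 0 → O_y = 19.28 kN.
ΣM about O: M_O − 30·sin40°·6.1 − 356.6 = 0 → M_O = 474.2 kN·m.

O_x = -22.98 kN, O_y = 19.28 kN, M_O = 474.2 kN·m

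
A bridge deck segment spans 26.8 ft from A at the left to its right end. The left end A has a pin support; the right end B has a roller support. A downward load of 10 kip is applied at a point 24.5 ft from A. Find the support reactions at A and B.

Taking moments about A: B_y·26.8 − 10·24.5 = 0 → B_y = 245/26.8 = 9.14179 ≈ 9.142 kip.
ΣF_y = 0: A_y + 9.14179 − 10 = 0 → A_y = 0.8582 kip.
ΣF_x = 0: no horizontal applied forces, so A_x = 0.

A_x = 0, A_y = 0.8582 kip, B_y = 9.142 kip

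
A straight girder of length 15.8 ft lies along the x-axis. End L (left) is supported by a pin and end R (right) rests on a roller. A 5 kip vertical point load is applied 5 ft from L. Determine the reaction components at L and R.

L_x = 0, L_y = 3.418 kip, R_y = 1.582 kip

ΣM about L: R_y·15.8 − 5·5 = 0 → R_y = 25/15.8 = 1.58228 ≈ 1.582 kip.
ΣF_y = 0: L_y + 1.58228 − 5 = 0 → L_y = 3.418 kip.
ΣF_x = 0: no horizontal applied forces, so L_x = 0.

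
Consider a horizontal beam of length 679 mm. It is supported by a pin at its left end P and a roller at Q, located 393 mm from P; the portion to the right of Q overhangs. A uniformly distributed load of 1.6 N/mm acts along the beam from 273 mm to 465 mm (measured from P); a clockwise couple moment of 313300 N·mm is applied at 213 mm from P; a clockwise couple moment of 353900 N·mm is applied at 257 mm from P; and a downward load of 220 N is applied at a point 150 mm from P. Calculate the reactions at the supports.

Resultant of the distributed load: 1.6 × 192 = 307.2 N at 369 mm from P.
ΣM about P: Q_y·393 − (1.6·192)·369 − 313300 − 353900 − 220·150 = 0 → Q_y = 813556.8/393 = 2070.12 ≈ 2070 N.
ΣF_y = 0: P_y + 2070.12 − 1.6·192 − 220 = 0 → P_y = -1543 N.
ΣF_x = 0: no horizontal applied forces, so P_x = 0.

P_x = 0, P_y = -1543 N, Q_y = 2070 N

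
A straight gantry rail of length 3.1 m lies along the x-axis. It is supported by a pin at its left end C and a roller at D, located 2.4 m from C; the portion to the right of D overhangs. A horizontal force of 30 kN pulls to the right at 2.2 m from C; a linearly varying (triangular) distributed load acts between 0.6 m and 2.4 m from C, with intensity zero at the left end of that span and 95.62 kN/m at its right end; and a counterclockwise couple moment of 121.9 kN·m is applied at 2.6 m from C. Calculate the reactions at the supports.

Resultant of the triangular load: ½ × 95.62 × 1.8 = 86.058 kN, acting at 1.8 m from C (one-third of the span from the peak).
Taking moments about C: D_y·2.4 − (½·95.62·1.8)·1.8 + 121.9 = 0 → D_y = 33.0044/2.4 = 13.7518 ≈ 13.75 kN.
ΣF_y = 0: C_y + 13.7518 − ½·95.62·1.8 = 0 → C_y = 72.31 kN.
ΣF_x = 0: C_x + 30 = 0 → C_x = -30.00 kN.

C_x = -30.00 kN, C_y = 72.31 kN, D_y = 13.75 kN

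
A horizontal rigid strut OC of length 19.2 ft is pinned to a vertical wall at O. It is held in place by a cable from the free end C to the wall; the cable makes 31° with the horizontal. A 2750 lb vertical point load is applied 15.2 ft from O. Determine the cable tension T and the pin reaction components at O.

ΣM about O: T·sin31°·19.2 − 2750·15.2 = 0 → T = 41800/(19.2·0.515038) = 4227.03 ≈ 4227 lb.
ΣF_x = 0: O_x − T·cos31° = 0 → O_x = 4227.03 × 0.857167 = 3623 lb.
ΣF_y = 0: O_y + T·sin31° − 2750 = 0 → O_y = 2750 − 4227.03 × 0.515038 = 572.9 lb.

T = 4227 lb, O_x = 3623 lb, O_y = 572.9 lb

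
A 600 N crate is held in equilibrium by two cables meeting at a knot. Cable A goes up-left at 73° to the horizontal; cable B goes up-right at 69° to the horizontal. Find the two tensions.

T_A = 349.3 N, T_B = 284.9 N

ΣF_x = 0: −T_A·cos73° + T_B·cos69° = 0 → T_B = 0.815842·T_A.
ΣF_y = 0: T_A·sin73° + T_B·sin69° = 600.
Substitute: T_A·(0.956305 + 0.815842·0.93358) = 600 → T_A = 349.252 ≈ 349.3 N.
Then T_B = 0.815842 × 349.252 = 284.9 N.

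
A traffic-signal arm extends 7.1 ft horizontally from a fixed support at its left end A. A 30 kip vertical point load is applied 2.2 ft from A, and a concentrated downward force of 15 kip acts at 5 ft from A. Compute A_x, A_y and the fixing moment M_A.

ΣF_x = 0: A_x = 0.
ΣF_y = 0: A_y − 30 − 15 = 0 → A_y = 45.00 kip.
ΣM about A: M_A − 30·2.2 − 15·5 = 0 → M_A = 141.0 kip·ft.

A_x = 0, A_y = 45.00 kip, M_A = 141.0 kip·ft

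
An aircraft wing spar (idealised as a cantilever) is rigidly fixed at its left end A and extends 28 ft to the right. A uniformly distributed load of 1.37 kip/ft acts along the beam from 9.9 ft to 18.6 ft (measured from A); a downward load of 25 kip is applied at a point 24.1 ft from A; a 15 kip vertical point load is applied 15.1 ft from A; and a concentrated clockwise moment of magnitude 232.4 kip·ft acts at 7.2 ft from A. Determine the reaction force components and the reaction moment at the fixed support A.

Resultant of the distributed load: 1.37 × 8.7 = 11.919 kip at 14.25 ft from A.
ΣF_x = 0: A_x = 0.
ΣF_y = 0: A_y − 1.37·8.7 − 25 − 15 = 0 → A_y = 51.92 kip.
ΣM about A: M_A − (1.37·8.7)·14.25 − 25·24.1 − 15·15.1 − 232.4 = 0 → M_A = 1231 kip·ft.

A_x = 0, A_y = 51.92 kip, M_A = 1231 kip·ft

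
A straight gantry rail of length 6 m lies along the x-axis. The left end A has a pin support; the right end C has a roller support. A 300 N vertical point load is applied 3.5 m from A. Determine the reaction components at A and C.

A_x = 0, A_y = 125.0 N, C_y = 175.0 N

Taking moments about A: C_y·6 − 300·3.5 = 0 → C_y = 1050/6 = 175.0 N.
ΣF_y = 0: A_y + 175 − 300 = 0 → A_y = 125.0 N.
ΣF_x = 0: no horizontal applied forces, so A_x = 0.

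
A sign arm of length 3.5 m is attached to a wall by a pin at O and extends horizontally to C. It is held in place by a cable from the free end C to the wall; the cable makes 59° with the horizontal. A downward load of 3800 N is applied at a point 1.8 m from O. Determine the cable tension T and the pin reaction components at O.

T = 2280 N, O_x = 1174 N, O_y = 1846 N

ΣM about O: T·sin59°·3.5 − 3800·1.8 = 0 → T = 6840/(3.5·0.857167) = 2279.94 ≈ 2280 N.
ΣF_x = 0: O_x − T·cos59° = 0 → O_x = 2279.94 × 0.515038 = 1174 N.
ΣF_y = 0: O_y + T·sin59° − 3800 = 0 → O_y = 3800 − 2279.94 × 0.857167 = 1846 N.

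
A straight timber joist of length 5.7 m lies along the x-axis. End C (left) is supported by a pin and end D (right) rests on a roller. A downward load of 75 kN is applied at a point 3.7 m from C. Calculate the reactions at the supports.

ΣM about C: D_y·5.7 − 75·3.7 = 0 → D_y = 277.5/5.7 = 48.6842 ≈ 48.68 kN.
ΣF_y = 0: C_y + 48.6842 − 75 = 0 → C_y = 26.32 kN.
ΣF_x = 0: no horizontal applied forces, so C_x = 0.

C_x = 0, C_y = 26.32 kN, D_y = 48.68 kN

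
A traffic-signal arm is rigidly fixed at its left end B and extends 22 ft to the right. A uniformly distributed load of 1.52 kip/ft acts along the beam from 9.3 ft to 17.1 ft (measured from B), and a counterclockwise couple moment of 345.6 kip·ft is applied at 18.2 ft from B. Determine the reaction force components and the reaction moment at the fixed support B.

Resultant of the distributed load: 1.52 × 7.8 = 11.856 kip at 13.2 ft from B.
ΣF_x = 0: B_x = 0.
ΣF_y = 0: B_y − 1.52·7.8 = 0 → B_y = 11.86 kip.
ΣM about B: M_B − (1.52·7.8)·13.2 + 345.6 = 0 → M_B = -189.1 kip·ft.

B_x = 0, B_y = 11.86 kip, M_B = -189.1 kip·ft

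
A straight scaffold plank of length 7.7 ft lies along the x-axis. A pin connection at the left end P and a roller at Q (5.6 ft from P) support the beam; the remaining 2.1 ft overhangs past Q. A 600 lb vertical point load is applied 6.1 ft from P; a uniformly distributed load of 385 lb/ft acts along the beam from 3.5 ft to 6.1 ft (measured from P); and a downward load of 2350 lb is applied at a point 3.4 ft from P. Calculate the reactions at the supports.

P_x = 0, P_y = 1013 lb, Q_y = 2938 lb

Resultant of the distributed load: 385 × 2.6 = 1001 lb at 4.8 ft from P.
ΣM about P: Q_y·5.6 − 600·6.1 − (385·2.6)·4.8 − 2350·3.4 = 0 → Q_y = 16454.8/5.6 = 2938.36 ≈ 2938 lb.
ΣF_y = 0: P_y + 2938.36 − 600 − 385·2.6 − 2350 = 0 → P_y = 1013 lb.
ΣF_x = 0: no horizontal applied forces, so P_x = 0.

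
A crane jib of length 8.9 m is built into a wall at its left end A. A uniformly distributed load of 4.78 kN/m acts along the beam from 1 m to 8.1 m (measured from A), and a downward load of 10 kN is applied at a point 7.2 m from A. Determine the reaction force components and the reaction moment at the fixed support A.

A_x = 0, A_y = 43.94 kN, M_A = 226.4 kN·m

Resultant of the distributed load: 4.78 × 7.1 = 33.938 kN at 4.55 m from A.
ΣF_x = 0: A_x = 0.
ΣF_y = 0: A_y − 4.78·7.1 − 10 = 0 → A_y = 43.94 kN.
ΣM about A: M_A − (4.78·7.1)·4.55 − 10·7.2 = 0 → M_A = 226.4 kN·m.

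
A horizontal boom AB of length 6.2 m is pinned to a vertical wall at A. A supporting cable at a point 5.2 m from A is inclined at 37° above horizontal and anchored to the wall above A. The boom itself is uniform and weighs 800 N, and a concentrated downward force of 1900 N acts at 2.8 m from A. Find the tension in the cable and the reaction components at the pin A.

T = 2492 N, A_x = 1991 N, A_y = 1200 N

ΣM about A: T·sin37°·5.2 − 800·3.1 − 1900·2.8 = 0 → T = 7800/(5.2·0.601815) = 2492.46 ≈ 2492 N.
ΣF_x = 0: A_x − T·cos37° = 0 → A_x = 2492.46 × 0.798636 = 1991 N.
ΣF_y = 0: A_y + T·sin37° − 800 − 1900 = 0 → A_y = 2700 − 2492.46 × 0.601815 = 1200 N.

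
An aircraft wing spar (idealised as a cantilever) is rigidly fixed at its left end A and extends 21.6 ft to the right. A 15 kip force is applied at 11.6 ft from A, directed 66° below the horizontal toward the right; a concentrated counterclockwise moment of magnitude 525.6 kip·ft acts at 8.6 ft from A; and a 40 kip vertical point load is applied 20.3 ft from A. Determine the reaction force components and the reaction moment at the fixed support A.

A_x = -6.101 kip, A_y = 53.70 kip, M_A = 445.4 kip·ft

ΣF_x = 0: A_x + 15·cos66° = 0 → A_x = -6.101 kip.
ΣF_y = 0: A_y − 15·sin66° − 40 = 0 → A_y = 53.70 kip.
ΣM about A: M_A − 15·sin66°·11.6 + 525.6 − 40·20.3 = 0 → M_A = 445.4 kip·ft.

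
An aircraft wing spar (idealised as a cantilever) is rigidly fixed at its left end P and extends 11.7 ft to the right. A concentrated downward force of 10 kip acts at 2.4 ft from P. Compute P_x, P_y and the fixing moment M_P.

ΣF_x = 0: P_x = 0.
ΣF_y = 0: P_y − 10 = 0 → P_y = 10.00 kip.
ΣM about P: M_P − 10·2.4 = 0 → M_P = 24.00 kip·ft.

P_x = 0, P_y = 10.00 kip, M_P = 24.00 kip·ft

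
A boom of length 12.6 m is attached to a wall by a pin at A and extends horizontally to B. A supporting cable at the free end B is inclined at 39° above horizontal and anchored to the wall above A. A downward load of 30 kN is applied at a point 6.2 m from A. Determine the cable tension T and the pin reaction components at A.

ΣM about A: T·sin39°·12.6 − 30·6.2 = 0 → T = 186/(12.6·0.62932) = 23.4569 ≈ 23.46 kN.
ΣF_x = 0: A_x − T·cos39° = 0 → A_x = 23.4569 × 0.777146 = 18.23 kN.
ΣF_y = 0: A_y + T·sin39° − 30 = 0 → A_y = 30 − 23.4569 × 0.62932 = 15.24 kN.

T = 23.46 kN, A_x = 18.23 kN, A_y = 15.24 kN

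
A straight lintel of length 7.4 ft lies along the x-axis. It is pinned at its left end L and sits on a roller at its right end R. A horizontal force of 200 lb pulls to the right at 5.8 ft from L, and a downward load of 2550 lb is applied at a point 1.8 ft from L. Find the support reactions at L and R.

ΣM about L: R_y·7.4 − 2550·1.8 = 0 → R_y = 4590/7.4 = 620.27 ≈ 620.3 lb.
ΣF_y = 0: L_y + 620.27 − 2550 = 0 → L_y = 1930 lb.
ΣF_x = 0: L_x + 200 = 0 → L_x = -200.0 lb.

L_x = -200.0 lb, L_y = 1930 lb, R_y = 620.3 lb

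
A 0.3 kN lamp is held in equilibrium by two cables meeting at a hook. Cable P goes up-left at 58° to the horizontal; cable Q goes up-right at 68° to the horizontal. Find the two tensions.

T_P = 0.1389 kN, T_Q = 0.1965 kN

ΣF_x = 0: −T_P·cos58° + T_Q·cos68° = 0 → T_Q = 1.4146·T_P.
ΣF_y = 0: T_P·sin58° + T_Q·sin68° = 0.3.
Substitute: T_P·(0.848048 + 1.4146·0.927184) = 0.3 → T_P = 0.138912 ≈ 0.1389 kN.
Then T_Q = 1.4146 × 0.138912 = 0.1965 kN.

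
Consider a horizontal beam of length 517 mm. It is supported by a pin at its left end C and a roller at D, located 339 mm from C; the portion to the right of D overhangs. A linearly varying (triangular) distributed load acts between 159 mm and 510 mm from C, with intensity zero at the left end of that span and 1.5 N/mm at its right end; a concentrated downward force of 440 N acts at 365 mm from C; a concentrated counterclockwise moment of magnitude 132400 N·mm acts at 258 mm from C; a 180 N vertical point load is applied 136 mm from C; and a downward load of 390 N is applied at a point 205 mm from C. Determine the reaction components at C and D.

Resultant of the triangular load: ½ × 1.5 × 351 = 263.25 N, acting at 393 mm from C (one-third of the span from the peak).
ΣM about C: D_y·339 − (½·1.5·351)·393 − 440·365 + 132400 − 180·136 − 390·205 = 0 → D_y = 236087.25/339 = 696.423 ≈ 696.4 N.
ΣF_y = 0: C_y + 696.423 − ½·1.5·351 − 440 − 180 − 390 = 0 → C_y = 576.8 N.
ΣF_x = 0: no horizontal applied forces, so C_x = 0.

C_x = 0, C_y = 576.8 N, D_y = 696.4 N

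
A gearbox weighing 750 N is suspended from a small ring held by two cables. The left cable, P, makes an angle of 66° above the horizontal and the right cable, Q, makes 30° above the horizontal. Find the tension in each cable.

ΣF_x = 0: −T_P·cos66° + T_Q·cos30° = 0 → T_Q = 0.469659·T_P.
ΣF_y = 0: T_P·sin66° + T_Q·sin30° = 750.
Substitute: T_P·(0.913545 + 0.469659·0.5) = 750 → T_P = 653.097 ≈ 653.1 N.
Then T_Q = 0.469659 × 653.097 = 306.7 N.

T_P = 653.1 N, T_Q = 306.7 N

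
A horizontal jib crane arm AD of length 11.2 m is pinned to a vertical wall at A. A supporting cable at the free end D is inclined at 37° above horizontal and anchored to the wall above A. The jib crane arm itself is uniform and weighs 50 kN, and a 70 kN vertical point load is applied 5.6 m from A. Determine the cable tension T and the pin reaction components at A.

T = 99.70 kN, A_x = 79.62 kN, A_y = 60.00 kN

ΣM about A: T·sin37°·11.2 − 50·5.6 − 70·5.6 = 0 → T = 672/(11.2·0.601815) = 99.6984 ≈ 99.70 kN.
ΣF_x = 0: A_x − T·cos37° = 0 → A_x = 99.6984 × 0.798636 = 79.62 kN.
ΣF_y = 0: A_y + T·sin37° − 50 − 70 = 0 → A_y = 120 − 99.6984 × 0.601815 = 60.00 kN.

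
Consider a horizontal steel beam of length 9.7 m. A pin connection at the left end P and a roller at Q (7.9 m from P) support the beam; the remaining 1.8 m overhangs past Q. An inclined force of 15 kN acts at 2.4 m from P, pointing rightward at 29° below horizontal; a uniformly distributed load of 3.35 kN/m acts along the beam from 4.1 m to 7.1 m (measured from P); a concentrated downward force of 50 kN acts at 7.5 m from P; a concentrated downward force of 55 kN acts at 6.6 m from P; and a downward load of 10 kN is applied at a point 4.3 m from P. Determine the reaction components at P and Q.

Resultant of the distributed load: 3.35 × 3 = 10.05 kN at 5.6 m from P.
ΣM about P: Q_y·7.9 − 15·sin29°·2.4 − (3.35·3)·5.6 − 50·7.5 − 55·6.6 − 10·4.3 = 0 → Q_y = 854.733/7.9 = 108.194 ≈ 108.2 kN.
ΣF_y = 0: P_y + 108.194 − 15·sin29° − 3.35·3 − 50 − 55 − 10 = 0 → P_y = 24.13 kN.
ΣF_x = 0: P_x + 15·cos29° = 0 → P_x = -13.12 kN.

P_x = -13.12 kN, P_y = 24.13 kN, Q_y = 108.2 kN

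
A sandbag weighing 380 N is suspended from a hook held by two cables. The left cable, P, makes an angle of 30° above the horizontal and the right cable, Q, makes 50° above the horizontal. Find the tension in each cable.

ΣF_x = 0: −T_P·cos30° + T_Q·cos50° = 0 → T_Q = 1.3473·T_P.
ΣF_y = 0: T_P·sin30° + T_Q·sin50° = 380.
Substitute: T_P·(0.5 + 1.3473·0.766044) = 380 → T_P = 248.027 ≈ 248.0 N.
Then T_Q = 1.3473 × 248.027 = 334.2 N.

T_P = 248.0 N, T_Q = 334.2 N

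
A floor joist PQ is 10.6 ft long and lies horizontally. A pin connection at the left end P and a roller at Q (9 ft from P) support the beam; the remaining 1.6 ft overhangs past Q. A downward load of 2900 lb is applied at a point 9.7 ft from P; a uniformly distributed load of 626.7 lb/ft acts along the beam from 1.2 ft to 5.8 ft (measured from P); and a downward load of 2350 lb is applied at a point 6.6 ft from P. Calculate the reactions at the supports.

P_x = 0, P_y = 2163 lb, Q_y = 5970 lb

Resultant of the distributed load: 626.7 × 4.6 = 2882.82 lb at 3.5 ft from P.
Moments about P: Q_y·9 − 2900·9.7 − (626.7·4.6)·3.5 − 2350·6.6 = 0 → Q_y = 53729.87/9 = 5969.99 ≈ 5970 lb.
ΣF_y = 0: P_y + 5969.99 − 2900 − 626.7·4.6 − 2350 = 0 → P_y = 2163 lb.
ΣF_x = 0: no horizontal applied forces, so P_x = 0.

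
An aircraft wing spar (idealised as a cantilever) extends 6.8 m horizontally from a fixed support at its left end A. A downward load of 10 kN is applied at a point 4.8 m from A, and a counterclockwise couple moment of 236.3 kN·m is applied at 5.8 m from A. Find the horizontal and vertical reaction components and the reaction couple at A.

ΣF_x = 0: A_x = 0.
ΣF_y = 0: A_y − 10 = 0 → A_y = 10.00 kN.
ΣM about A: M_A − 10·4.8 + 236.3 = 0 → M_A = -188.3 kN·m.

A_x = 0, A_y = 10.00 kN, M_A = -188.3 kN·m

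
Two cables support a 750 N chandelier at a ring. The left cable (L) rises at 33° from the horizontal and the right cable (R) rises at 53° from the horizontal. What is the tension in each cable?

ΣF_x = 0: −T_L·cos33° + T_R·cos53° = 0 → T_R = 1.39357·T_L.
ΣF_y = 0: T_L·sin33° + T_R·sin53° = 750.
Substitute: T_L·(0.544639 + 1.39357·0.798636) = 750 → T_L = 452.463 ≈ 452.5 N.
Then T_R = 1.39357 × 452.463 = 630.5 N.

T_L = 452.5 N, T_R = 630.5 N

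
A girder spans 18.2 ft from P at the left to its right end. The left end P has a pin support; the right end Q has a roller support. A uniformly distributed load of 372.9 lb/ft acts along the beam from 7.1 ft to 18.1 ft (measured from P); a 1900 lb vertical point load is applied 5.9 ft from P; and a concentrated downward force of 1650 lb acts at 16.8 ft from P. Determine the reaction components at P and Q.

P_x = 0, P_y = 2673 lb, Q_y = 4979 lb

Resultant of the distributed load: 372.9 × 11 = 4101.9 lb at 12.6 ft from P.
ΣM about P: Q_y·18.2 − (372.9·11)·12.6 − 1900·5.9 − 1650·16.8 = 0 → Q_y = 90613.94/18.2 = 4978.79 ≈ 4979 lb.
ΣF_y = 0: P_y + 4978.79 − 372.9·11 − 1900 − 1650 = 0 → P_y = 2673 lb.
ΣF_x = 0: no horizontal applied forces, so P_x = 0.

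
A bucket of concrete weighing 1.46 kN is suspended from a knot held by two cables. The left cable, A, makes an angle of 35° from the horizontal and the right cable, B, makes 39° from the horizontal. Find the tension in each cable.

T_A = 1.180 kN, T_B = 1.244 kN

ΣF_x = 0: −T_A·cos35° + T_B·cos39° = 0 → T_B = 1.05405·T_A.
ΣF_y = 0: T_A·sin35° + T_B·sin39° = 1.46.
Substitute: T_A·(0.573576 + 1.05405·0.62932) = 1.46 → T_A = 1.18036 ≈ 1.180 kN.
Then T_B = 1.05405 × 1.18036 = 1.244 kN.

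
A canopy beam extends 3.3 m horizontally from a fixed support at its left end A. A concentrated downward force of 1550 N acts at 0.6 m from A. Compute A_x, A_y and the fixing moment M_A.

A_x = 0, A_y = 1550 N, M_A = 930.0 N·m

ΣF_x = 0: A_x = 0.
ΣF_y = 0: A_y − 1550 = 0 → A_y = 1550 N.
ΣM about A: M_A − 1550·0.6 = 0 → M_A = 930.0 N·m.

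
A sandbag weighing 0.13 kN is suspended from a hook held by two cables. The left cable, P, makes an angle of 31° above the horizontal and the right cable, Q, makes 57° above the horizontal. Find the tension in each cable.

ΣF_x = 0: −T_P·cos31° + T_Q·cos57° = 0 → T_Q = 1.57383·T_P.
ΣF_y = 0: T_P·sin31° + T_Q·sin57° = 0.13.
Substitute: T_P·(0.515038 + 1.57383·0.838671) = 0.13 → T_P = 0.0708461 ≈ 0.07085 kN.
Then T_Q = 1.57383 × 0.0708461 = 0.1115 kN.

T_P = 0.07085 kN, T_Q = 0.1115 kN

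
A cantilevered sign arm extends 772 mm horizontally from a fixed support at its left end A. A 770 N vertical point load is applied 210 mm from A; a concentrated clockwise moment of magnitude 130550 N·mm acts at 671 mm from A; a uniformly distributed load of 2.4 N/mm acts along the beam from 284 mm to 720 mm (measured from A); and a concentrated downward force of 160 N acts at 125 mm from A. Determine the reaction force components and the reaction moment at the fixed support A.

A_x = 0, A_y = 1976 N, M_A = 837500 N·mm

Resultant of the distributed load: 2.4 × 436 = 1046.4 N at 502 mm from A.
ΣF_x = 0: A_x = 0.
ΣF_y = 0: A_y − 770 − 2.4·436 − 160 = 0 → A_y = 1976 N.
ΣM about A: M_A − 770·210 − 130550 − (2.4·436)·502 − 160·125 = 0 → M_A = 837500 N·mm.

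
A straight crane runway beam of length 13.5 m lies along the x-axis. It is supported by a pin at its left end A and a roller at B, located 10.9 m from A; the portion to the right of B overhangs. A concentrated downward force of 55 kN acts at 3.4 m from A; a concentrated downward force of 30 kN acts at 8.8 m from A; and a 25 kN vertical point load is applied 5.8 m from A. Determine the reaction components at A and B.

Taking moments about A: B_y·10.9 − 55·3.4 − 30·8.8 − 25·5.8 = 0 → B_y = 596/10.9 = 54.6789 ≈ 54.68 kN.
ΣF_y = 0: A_y + 54.6789 − 55 − 30 − 25 = 0 → A_y = 55.32 kN.
ΣF_x = 0: no horizontal applied forces, so A_x = 0.

A_x = 0, A_y = 55.32 kN, B_y = 54.68 kN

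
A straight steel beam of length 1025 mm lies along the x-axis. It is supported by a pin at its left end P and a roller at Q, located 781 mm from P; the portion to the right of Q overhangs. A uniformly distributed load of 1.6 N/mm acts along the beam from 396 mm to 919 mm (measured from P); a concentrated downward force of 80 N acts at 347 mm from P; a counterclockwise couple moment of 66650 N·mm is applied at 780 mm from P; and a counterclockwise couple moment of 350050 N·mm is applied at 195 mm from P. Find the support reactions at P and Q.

Resultant of the distributed load: 1.6 × 523 = 836.8 N at 657.5 mm from P.
Moments about P: Q_y·781 − (1.6·523)·657.5 − 80·347 + 66650 + 350050 = 0 → Q_y = 161256/781 = 206.474 ≈ 206.5 N.
ΣF_y = 0: P_y + 206.474 − 1.6·523 − 80 = 0 → P_y = 710.3 N.
ΣF_x = 0: no horizontal applied forces, so P_x = 0.

P_x = 0, P_y = 710.3 N, Q_y = 206.5 N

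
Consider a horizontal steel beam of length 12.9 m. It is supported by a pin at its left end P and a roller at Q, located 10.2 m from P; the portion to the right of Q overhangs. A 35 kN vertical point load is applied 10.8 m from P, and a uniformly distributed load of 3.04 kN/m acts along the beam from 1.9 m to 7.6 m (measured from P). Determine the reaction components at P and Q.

P_x = 0, P_y = 7.200 kN, Q_y = 45.13 kN

Resultant of the distributed load: 3.04 × 5.7 = 17.328 kN at 4.75 m from P.
ΣM about P: Q_y·10.2 − 35·10.8 − (3.04·5.7)·4.75 = 0 → Q_y = 460.308/10.2 = 45.1282 ≈ 45.13 kN.
ΣF_y = 0: P_y + 45.1282 − 35 − 3.04·5.7 = 0 → P_y = 7.200 kN.
ΣF_x = 0: no horizontal applied forces, so P_x = 0.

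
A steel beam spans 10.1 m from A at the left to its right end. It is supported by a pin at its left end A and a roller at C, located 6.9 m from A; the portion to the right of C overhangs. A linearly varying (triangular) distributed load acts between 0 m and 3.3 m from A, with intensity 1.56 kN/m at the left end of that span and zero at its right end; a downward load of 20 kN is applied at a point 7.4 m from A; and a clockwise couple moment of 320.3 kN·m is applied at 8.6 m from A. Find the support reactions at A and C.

A_x = 0, A_y = -45.71 kN, C_y = 68.28 kN

Resultant of the triangular load: ½ × 1.56 × 3.3 = 2.574 kN, acting at 1.1 m from A (one-third of the span from the peak).
Moments about A: C_y·6.9 − (½·1.56·3.3)·1.1 − 20·7.4 − 320.3 = 0 → C_y = 471.1314/6.9 = 68.2799 ≈ 68.28 kN.
ΣF_y = 0: A_y + 68.2799 − ½·1.56·3.3 − 20 = 0 → A_y = -45.71 kN.
ΣF_x = 0: no horizontal applied forces, so A_x = 0.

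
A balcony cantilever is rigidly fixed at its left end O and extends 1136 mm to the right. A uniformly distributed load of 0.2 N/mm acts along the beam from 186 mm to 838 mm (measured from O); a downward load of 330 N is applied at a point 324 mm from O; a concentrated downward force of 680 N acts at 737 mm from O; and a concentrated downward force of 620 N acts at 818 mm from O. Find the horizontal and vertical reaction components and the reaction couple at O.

O_x = 0, O_y = 1760 N, M_O = 1182000 N·mm

Resultant of the distributed load: 0.2 × 652 = 130.4 N at 512 mm from O.
ΣF_x = 0: O_x = 0.
ΣF_y = 0: O_y − 0.2·652 − 330 − 680 − 620 = 0 → O_y = 1760 N.
ΣM about O: M_O − (0.2·652)·512 − 330·324 − 680·737 − 620·818 = 0 → M_O = 1182000 N·mm.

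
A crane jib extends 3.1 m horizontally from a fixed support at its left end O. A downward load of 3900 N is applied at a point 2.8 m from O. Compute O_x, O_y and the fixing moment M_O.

O_x = 0, O_y = 3900 N, M_O = 10920 N·m

ΣF_x = 0: O_x = 0.
ΣF_y = 0: O_y − 3900 = 0 → O_y = 3900 N.
ΣM about O: M_O − 3900·2.8 = 0 → M_O = 10920 N·m.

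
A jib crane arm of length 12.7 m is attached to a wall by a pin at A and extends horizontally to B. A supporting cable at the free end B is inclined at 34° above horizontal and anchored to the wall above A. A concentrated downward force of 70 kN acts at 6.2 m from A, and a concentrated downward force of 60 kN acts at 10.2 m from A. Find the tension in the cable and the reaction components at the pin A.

ΣM about A: T·sin34°·12.7 − 70·6.2 − 60·10.2 = 0 → T = 1046/(12.7·0.559193) = 147.288 ≈ 147.3 kN.
ΣF_x = 0: A_x − T·cos34° = 0 → A_x = 147.288 × 0.829038 = 122.1 kN.
ΣF_y = 0: A_y + T·sin34° − 70 − 60 = 0 → A_y = 130 − 147.288 × 0.559193 = 47.64 kN.

T = 147.3 kN, A_x = 122.1 kN, A_y = 47.64 kN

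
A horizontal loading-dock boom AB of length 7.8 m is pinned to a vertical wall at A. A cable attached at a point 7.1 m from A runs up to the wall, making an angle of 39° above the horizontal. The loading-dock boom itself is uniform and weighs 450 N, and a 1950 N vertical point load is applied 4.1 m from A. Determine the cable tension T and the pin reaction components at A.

T = 2182 N, A_x = 1696 N, A_y = 1027 N

ΣM about A: T·sin39°·7.1 − 450·3.9 − 1950·4.1 = 0 → T = 9750/(7.1·0.62932) = 2182.1 ≈ 2182 N.
ΣF_x = 0: A_x − T·cos39° = 0 → A_x = 2182.1 × 0.777146 = 1696 N.
ΣF_y = 0: A_y + T·sin39° − 450 − 1950 = 0 → A_y = 2400 − 2182.1 × 0.62932 = 1027 N.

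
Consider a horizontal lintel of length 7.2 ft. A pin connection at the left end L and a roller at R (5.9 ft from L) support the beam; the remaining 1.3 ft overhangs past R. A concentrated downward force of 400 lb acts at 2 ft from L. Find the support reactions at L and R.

Moments about L: R_y·5.9 − 400·2 = 0 → R_y = 800/5.9 = 135.593 ≈ 135.6 lb.
ΣF_y = 0: L_y + 135.593 − 400 = 0 → L_y = 264.4 lb.
ΣF_x = 0: no horizontal applied forces, so L_x = 0.

L_x = 0, L_y = 264.4 lb, R_y = 135.6 lb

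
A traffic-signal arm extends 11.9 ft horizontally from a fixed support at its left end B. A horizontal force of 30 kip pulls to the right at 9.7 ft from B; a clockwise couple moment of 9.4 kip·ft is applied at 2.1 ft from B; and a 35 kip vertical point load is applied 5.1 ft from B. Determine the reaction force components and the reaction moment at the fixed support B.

B_x = -30.00 kip, B_y = 35.00 kip, M_B = 187.9 kip·ft

ΣF_x = 0: B_x + 30 = 0 → B_x = -30.00 kip.
ΣF_y = 0: B_y − 35 = 0 → B_y = 35.00 kip.
ΣM about B: M_B − 9.4 − 35·5.1 = 0 → M_B = 187.9 kip·ft.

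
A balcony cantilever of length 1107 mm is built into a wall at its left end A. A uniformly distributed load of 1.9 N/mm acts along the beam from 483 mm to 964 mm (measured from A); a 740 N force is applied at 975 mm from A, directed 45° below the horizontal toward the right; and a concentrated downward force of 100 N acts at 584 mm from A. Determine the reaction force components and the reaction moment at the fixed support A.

A_x = -523.3 N, A_y = 1537 N, M_A = 1230000 N·mm

Resultant of the distributed load: 1.9 × 481 = 913.9 N at 723.5 mm from A.
ΣF_x = 0: A_x + 740·cos45° = 0 → A_x = -523.3 N.
ΣF_y = 0: A_y − 1.9·481 − 740·sin45° − 100 = 0 → A_y = 1537 N.
ΣM about A: M_A − (1.9·481)·723.5 − 740·sin45°·975 − 100·584 = 0 → M_A = 1230000 N·mm.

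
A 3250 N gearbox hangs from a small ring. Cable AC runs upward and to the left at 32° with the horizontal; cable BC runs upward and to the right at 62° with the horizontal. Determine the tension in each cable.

ΣF_x = 0: −T_AC·cos32° + T_BC·cos62° = 0 → T_BC = 1.80639·T_AC.
ΣF_y = 0: T_AC·sin32° + T_BC·sin62° = 3250.
Substitute: T_AC·(0.529919 + 1.80639·0.882948) = 3250 → T_AC = 1529.51 ≈ 1530 N.
Then T_BC = 1.80639 × 1529.51 = 2763 N.

T_AC = 1530 N, T_BC = 2763 N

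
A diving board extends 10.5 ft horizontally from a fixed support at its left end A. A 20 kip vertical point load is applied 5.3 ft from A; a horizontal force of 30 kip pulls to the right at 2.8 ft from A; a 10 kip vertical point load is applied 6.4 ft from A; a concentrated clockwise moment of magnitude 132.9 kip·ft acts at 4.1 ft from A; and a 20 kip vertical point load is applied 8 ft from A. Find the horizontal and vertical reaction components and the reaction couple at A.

ΣF_x = 0: A_x + 30 = 0 → A_x = -30.00 kip.
ΣF_y = 0: A_y − 20 − 10 − 20 = 0 → A_y = 50.00 kip.
ΣM about A: M_A − 20·5.3 − 10·6.4 − 132.9 − 20·8 = 0 → M_A = 462.9 kip·ft.

A_x = -30.00 kip, A_y = 50.00 kip, M_A = 462.9 kip·ft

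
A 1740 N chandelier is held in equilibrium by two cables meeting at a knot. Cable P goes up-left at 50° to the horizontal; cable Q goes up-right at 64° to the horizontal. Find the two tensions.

T_P = 835.0 N, T_Q = 1224 N

ΣF_x = 0: −T_P·cos50° + T_Q·cos64° = 0 → T_Q = 1.46631·T_P.
ΣF_y = 0: T_P·sin50° + T_Q·sin64° = 1740.
Substitute: T_P·(0.766044 + 1.46631·0.898794) = 1740 → T_P = 834.951 ≈ 835.0 N.
Then T_Q = 1.46631 × 834.951 = 1224 N.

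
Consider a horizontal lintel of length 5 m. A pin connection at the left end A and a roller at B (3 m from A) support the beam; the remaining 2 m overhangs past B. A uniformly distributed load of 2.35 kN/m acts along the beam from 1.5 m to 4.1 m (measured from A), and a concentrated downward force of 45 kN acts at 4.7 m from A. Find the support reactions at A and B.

A_x = 0, A_y = -25.09 kN, B_y = 76.20 kN

Resultant of the distributed load: 2.35 × 2.6 = 6.11 kN at 2.8 m from A.
Taking moments about A: B_y·3 − (2.35·2.6)·2.8 − 45·4.7 = 0 → B_y = 228.608/3 = 76.2027 ≈ 76.20 kN.
ΣF_y = 0: A_y + 76.2027 − 2.35·2.6 − 45 = 0 → A_y = -25.09 kN.
ΣF_x = 0: no horizontal applied forces, so A_x = 0.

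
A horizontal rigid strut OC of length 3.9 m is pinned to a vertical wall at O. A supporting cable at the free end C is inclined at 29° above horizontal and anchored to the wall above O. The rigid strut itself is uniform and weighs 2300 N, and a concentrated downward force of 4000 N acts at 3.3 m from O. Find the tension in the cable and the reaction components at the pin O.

T = 9353 N, O_x = 8181 N, O_y = 1765 N

ΣM about O: T·sin29°·3.9 − 2300·1.95 − 4000·3.3 = 0 → T = 17685/(3.9·0.48481) = 9353.39 ≈ 9353 N.
ΣF_x = 0: O_x − T·cos29° = 0 → O_x = 9353.39 × 0.87462 = 8181 N.
ΣF_y = 0: O_y + T·sin29° − 2300 − 4000 = 0 → O_y = 6300 − 9353.39 × 0.48481 = 1765 N.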